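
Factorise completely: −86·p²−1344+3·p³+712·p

Testing divisors of the constant over divisors of the leading coefficient, p = 8/3 is a root, giving the factor (3·p−8) and quotient p²−26·p+168.
The remaining quadratic factors as (p−14)(p−12).

(3·p−8)·(p−12)·(p−14)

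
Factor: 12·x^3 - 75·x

3·x·(2·x + 5)·(2·x - 5)

Every term has a factor of 3·x. Then 4·x^2 - 25 = (2·x)² − (5)².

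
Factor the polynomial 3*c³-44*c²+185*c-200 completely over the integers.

Testing divisors of the constant over divisors of the leading coefficient, c = 8 is a root, giving the factor (c-8) and quotient 3*c²-20*c+25.
The remaining quadratic factors as (c-5)(3*c-5).

(3*c-5)*(c-5)*(c-8)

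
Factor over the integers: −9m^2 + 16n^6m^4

Pull out the common factor m^2, leaving 16n^6m^2 − 9.
Recognize a difference of squares with the parts 4n^3m and 3.

m^2(4n^3m + 3)(4n^3m − 3)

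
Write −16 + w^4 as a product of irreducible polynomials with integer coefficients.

Difference of squares twice: with A = w and B = 2, A⁴ − B⁴ = (A² − B²)(A² + B²), and A² − B² factors again.

(w + 2)·(w − 2)·(w^2 + 4)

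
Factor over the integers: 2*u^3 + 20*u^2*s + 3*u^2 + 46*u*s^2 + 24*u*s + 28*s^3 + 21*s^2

(2*u + 4*s + 3)*(u + 7*s)*(u + s)

Group: 2*u*(u^2 + 8*u*s + 7*s^2) + (4*s + 3)*(u^2 + 8*u*s + 7*s^2); both groups contain (u^2 + 8*u*s + 7*s^2), so (2*u + 4*s + 3) is a factor with cofactor u^2 + 8*u*s + 7*s^2.
The cofactor groups again: u^2 + 8*u*s + 7*s^2 = u*(u + 7*s) + s*(u + 7*s); both groups contain (u + 7*s), giving (u + s)*(u + 7*s).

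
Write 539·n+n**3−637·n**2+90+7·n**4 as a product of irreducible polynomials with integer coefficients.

(7·n+1)·(n+10)·(n−1)·(n−9)

Testing divisors of the constant over divisors of the leading coefficient, n = 9 is a root, giving the factor (n−9) and quotient 7·n**3+64·n**2−61·n−10.
Continuing, n = −1/7 is a root, so (7·n+1) is a factor; dividing leaves n**2+9·n−10.
The remaining quadratic factors as (n+10)(n−1).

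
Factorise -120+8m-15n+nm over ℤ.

Group as (nm-15n) + (8m-120) = n(m-15) + 8(m-15).
Both groups share the factor (m-15).

(m-15)(n+8)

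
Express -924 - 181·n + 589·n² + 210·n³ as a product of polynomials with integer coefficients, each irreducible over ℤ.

(5·n + 12)·(6·n - 7)·(7·n + 11)

Testing divisors of the constant over divisors of the leading coefficient, n = 7/6 is a root, so (6·n - 7) divides it; the quotient is 35·n² + 139·n + 132.
The remaining quadratic factors as (7·n + 11)(5·n + 12).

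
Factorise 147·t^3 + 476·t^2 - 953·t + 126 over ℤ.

(3·t + 14)·(7·t - 1)·(7·t - 9)

By the rational root theorem, t = 9/7 is a root, giving the factor (7·t - 9) and quotient 21·t^2 + 95·t - 14.
The remaining quadratic factors as (7·t - 1)(3·t + 14).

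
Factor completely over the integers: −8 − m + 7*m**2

(7*m − 8)*(m + 1)

Need a pair with product 7·(−8) = −56 and sum −1: that's −8 and 7.
Split the middle term: 7*m**2 − 8*m + 7*m − 8 = m*(7*m − 8) + (7*m − 8).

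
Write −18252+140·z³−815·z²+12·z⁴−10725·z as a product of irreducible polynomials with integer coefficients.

(2·z+13)·(6·z+13)·(z+12)·(z−9)

Among the possible rational roots, z = −12 is a root, giving the factor (z+12) and quotient 12·z³−4·z²−767·z−1521.
Continuing, z = −13/2 is a root, so (2·z+13) divides it; the quotient is 6·z²−41·z−117.
The remaining quadratic factors as (z−9)(6·z+13).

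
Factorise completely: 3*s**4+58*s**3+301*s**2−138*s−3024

(3*s−8)*(s+6)*(s+7)*(s+9)

Trying the rational-root candidates, s = 8/3 is a root, giving the factor (3*s−8) and quotient s**3+22*s**2+159*s+378.
Then s = −9 is a root, so (s+9) is a factor; dividing leaves s**2+13*s+42.
The remaining quadratic factors as (s+6)(s+7).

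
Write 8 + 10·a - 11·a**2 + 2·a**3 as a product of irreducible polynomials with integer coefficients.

(2·a + 1)·(a - 2)·(a - 4)

By the rational root theorem, a = 4 is a root, so (a - 4) is a factor; dividing leaves 2·a**2 - 3·a - 2.
The remaining quadratic factors as (2·a + 1)(a - 2).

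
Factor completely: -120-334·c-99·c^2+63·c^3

Trying the rational-root candidates, c = 10/3 is a root, giving the factor (3·c-10) and quotient 21·c^2+37·c+12.
The remaining quadratic factors as (7·c+3)(3·c+4).

(3·c+4)·(3·c-10)·(7·c+3)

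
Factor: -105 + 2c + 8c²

Need a pair with product 8·(-105) = -840 and sum 2: that's 30 and -28.
Split the middle term: 8c² + 30c - 28c - 105 = 2c(4c + 15) - 7(4c + 15).

(2c - 7)(4c + 15)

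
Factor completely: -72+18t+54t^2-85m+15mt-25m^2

Group: -5m(5m-9t+9) + (-6t-8)(5m-9t+9); both groups contain (5m-9t+9).

-(5m+6t+8)(5m-9t+9)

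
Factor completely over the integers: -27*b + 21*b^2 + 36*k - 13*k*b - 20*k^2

-(4*k - 3*b)*(5*k + 7*b - 9)

Group: -5*k*(4*k - 3*b) + (-7*b + 9)*(4*k - 3*b); both groups contain (4*k - 3*b).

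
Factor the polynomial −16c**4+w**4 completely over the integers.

(w)⁴ − (2c)⁴ = ((w)² − (2c)²)((w)² + (2c)²); the first factor splits again, the second (w**2+4c**2) is irreducible.

(w−2c)(w+2c)(w**2+4c**2)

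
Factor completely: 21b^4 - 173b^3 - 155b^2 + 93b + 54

Trying the rational-root candidates, b = -1 is a root, so (b + 1) is a factor; dividing leaves 21b^3 - 194b^2 + 39b + 54.
Continuing, b = 2/3 is a root, so (3b - 2) divides it; the quotient is 7b^2 - 60b - 27.
The remaining quadratic factors as (7b + 3)(b - 9).

(3b - 2)(7b + 3)(b + 1)(b - 9)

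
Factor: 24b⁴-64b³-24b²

Pull out the common factor 8b², then factor the remaining trinomial.

8b²(3b+1)(b-3)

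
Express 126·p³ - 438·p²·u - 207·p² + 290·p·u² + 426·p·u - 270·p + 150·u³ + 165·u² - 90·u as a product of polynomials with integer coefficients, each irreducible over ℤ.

Group: 6·p·(21·p² - 38·p·u + 18·p - 15·u² + 6·u) + (-10·u - 15)·(21·p² - 38·p·u + 18·p - 15·u² + 6·u); both groups contain (21·p² - 38·p·u + 18·p - 15·u² + 6·u), so (6·p - 10·u - 15) is a factor with cofactor 21·p² - 38·p·u + 18·p - 15·u² + 6·u.
The cofactor groups again: 21·p² - 38·p·u + 18·p - 15·u² + 6·u = 7·p·(3·p + u) + (-15·u + 6)·(3·p + u); both groups contain (3·p + u), giving (7·p - 15·u + 6)·(3·p + u).

(3·p + u)·(6·p - 10·u - 15)·(7·p - 15·u + 6)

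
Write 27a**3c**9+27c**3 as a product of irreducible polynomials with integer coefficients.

Factor out 27c**3 first: what remains is a**3c**6+1.
Recognize a sum of cubes with the parts ac**2 and 1.

27c**3(ac**2+1)(a**2c**4−ac**2+1)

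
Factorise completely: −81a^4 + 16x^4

Difference of squares twice: with A = 2x and B = 3a, A⁴ − B⁴ = (A² − B²)(A² + B²), and A² − B² factors again.

(2x − 3a)(2x + 3a)(4x^2 + 9a^2)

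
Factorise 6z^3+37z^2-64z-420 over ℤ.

Trying the rational-root candidates, z = -6 is a root, giving the factor (z+6) and quotient 6z^2+z-70.
The remaining quadratic factors as (3z-10)(2z+7).

(2z+7)(3z-10)(z+6)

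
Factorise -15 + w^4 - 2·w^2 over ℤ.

(w^2 + 3)·(w^2 - 5)

Substitute u = w^2 to get a quadratic in u, then factor.
w^2 - 5 is irreducible over ℤ (5 is not a perfect square).
w^2 + 3 is irreducible over ℤ (always positive, so no real roots).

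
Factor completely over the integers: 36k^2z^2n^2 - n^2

Pull out the common factor n^2, leaving 36k^2z^2 - 1.
Recognize a difference of squares with the parts 6kz and 1.

n^2(6kz + 1)(6kz - 1)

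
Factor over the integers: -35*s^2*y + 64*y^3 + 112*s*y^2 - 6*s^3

Group: 3*s*(-2*s^2 - 17*s*y - 8*y^2) - 8*y*(-2*s^2 - 17*s*y - 8*y^2); both groups contain (-2*s^2 - 17*s*y - 8*y^2), so (3*s - 8*y) is a factor with cofactor -2*s^2 - 17*s*y - 8*y^2.
The cofactor groups again: -2*s^2 - 17*s*y - 8*y^2 = -s*(2*s + y) - 8*y*(2*s + y); both groups contain (2*s + y), giving -(s + 8*y)*(2*s + y).

-(2*s + y)*(3*s - 8*y)*(s + 8*y)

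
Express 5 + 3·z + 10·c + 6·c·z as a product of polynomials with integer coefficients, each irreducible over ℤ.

Group as (6·c·z + 10·c) + (3·z + 5) = 2·c·(3·z + 5) + (3·z + 5).
Both groups share the factor (3·z + 5).

(2·c + 1)·(3·z + 5)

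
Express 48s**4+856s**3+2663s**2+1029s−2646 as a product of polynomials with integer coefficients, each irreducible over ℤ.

(3s+7)(4s+9)(4s−3)(s+14)

Testing divisors of the constant over divisors of the leading coefficient, s = −14 is a root, so (s+14) is a factor; dividing leaves 48s**3+184s**2+87s−189.
Next, s = −9/4 is a root, giving the factor (4s+9) and quotient 12s**2+19s−21.
The remaining quadratic factors as (3s+7)(4s−3).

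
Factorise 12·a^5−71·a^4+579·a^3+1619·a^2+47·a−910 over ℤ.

(3·a−2)·(4·a+7)·(a+1)·(a^2−8·a+65)

Trying the rational-root candidates, a = 2/3 is a root, so (3·a−2) divides it; the quotient is 4·a^4−21·a^3+179·a^2+659·a+455.
Then a = −1 is a root, so (a+1) divides it; the quotient is 4·a^3−25·a^2+204·a+455.
Continuing, a = −7/4 is a root, giving the factor (4·a+7) and quotient a^2−8·a+65.
The quadratic a^2−8·a+65 has discriminant −196 < 0 and is irreducible over ℤ.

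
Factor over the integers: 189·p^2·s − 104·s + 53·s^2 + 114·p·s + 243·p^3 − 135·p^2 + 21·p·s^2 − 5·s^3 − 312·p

(3·p + s)·(9·p + 5·s − 13)·(9·p − s + 8)

Group: 9·p·(27·p^2 + 24·p·s − 39·p + 5·s^2 − 13·s) + (−s + 8)·(27·p^2 + 24·p·s − 39·p + 5·s^2 − 13·s); both groups contain (27·p^2 + 24·p·s − 39·p + 5·s^2 − 13·s), so (9·p − s + 8) is a factor with cofactor 27·p^2 + 24·p·s − 39·p + 5·s^2 − 13·s.
The cofactor groups again: 27·p^2 + 24·p·s − 39·p + 5·s^2 − 13·s = 9·p·(3·p + s) + (5·s − 13)·(3·p + s); both groups contain (3·p + s), giving (9·p + 5·s − 13)·(3·p + s).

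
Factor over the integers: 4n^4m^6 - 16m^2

Factor out 4m^2 first: what remains is n^4m^4 - 4.
Recognize a difference of squares with the parts n^2m^2 and 2.

4m^2(n^2m^2 + 2)(n^2m^2 - 2)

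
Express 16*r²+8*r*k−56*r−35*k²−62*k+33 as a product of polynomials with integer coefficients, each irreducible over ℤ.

Group: 4*r*(4*r−5*k−11) + (7*k−3)*(4*r−5*k−11); both groups contain (4*r−5*k−11).

(4*r−5*k−11)*(4*r+7*k−3)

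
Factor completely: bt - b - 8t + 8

Group as (bt - b) + (-8t + 8) = b(t - 1) - 8(t - 1).
Both groups share the factor (t - 1).

(b - 8)(t - 1)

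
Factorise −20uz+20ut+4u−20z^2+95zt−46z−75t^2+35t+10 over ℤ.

−(4u+4z−15t+10)(5z−5t−1)

Group: −5z(4u+4z−15t+10) + (5t+1)(4u+4z−15t+10); both groups contain (4u+4z−15t+10).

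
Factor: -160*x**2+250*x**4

10*x**2*(5*x+4)*(5*x-4)

Pull out the common factor 10*x**2; 25*x**2-16 is a difference of squares.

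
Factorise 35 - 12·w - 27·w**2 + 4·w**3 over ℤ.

(4·w + 5)·(w - 1)·(w - 7)

By the rational root theorem, w = 1 is a root, giving the factor (w - 1) and quotient 4·w**2 - 23·w - 35.
The remaining quadratic factors as (4·w + 5)(w - 7).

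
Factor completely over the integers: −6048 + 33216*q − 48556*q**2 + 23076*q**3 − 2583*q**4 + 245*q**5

(5*q − 7)*(7*q − 2)*(7*q − 6)*(q**2 − 8*q + 72)

By the rational root theorem, q = 7/5 is a root, so (5*q − 7) is a factor; dividing leaves 49*q**4 − 448*q**3 + 3988*q**2 − 4128*q + 864.
Next, q = 2/7 is a root, so (7*q − 2) is a factor; dividing leaves 7*q**3 − 62*q**2 + 552*q − 432.
Then q = 6/7 is a root, so (7*q − 6) is a factor; dividing leaves q**2 − 8*q + 72.
The quadratic q**2 − 8*q + 72 has discriminant −224 < 0 and is irreducible over ℤ.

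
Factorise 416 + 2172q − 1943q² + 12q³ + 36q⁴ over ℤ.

(2q − 13)(3q − 4)(6q + 1)(q + 8)

By the rational root theorem, q = −1/6 is a root, giving the factor (6q + 1) and quotient 6q³ + q² − 324q + 416.
Next, q = 4/3 is a root, so (3q − 4) is a factor; dividing leaves 2q² + 3q − 104.
The remaining quadratic factors as (2q − 13)(q + 8).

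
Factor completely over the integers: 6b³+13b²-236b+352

(6b-11)(b+8)(b-4)

Testing divisors of the constant over divisors of the leading coefficient, b = 11/6 is a root, giving the factor (6b-11) and quotient b²+4b-32.
The remaining quadratic factors as (b-4)(b+8).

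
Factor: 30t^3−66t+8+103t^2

(5t−2)(6t−1)(t+4)

Among the possible rational roots, t = 1/6 is a root, so (6t−1) is a factor; dividing leaves 5t^2+18t−8.
The remaining quadratic factors as (t+4)(5t−2).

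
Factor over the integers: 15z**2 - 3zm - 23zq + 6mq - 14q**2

Group: z(15z - 3m + 7q) - 2q(15z - 3m + 7q); both groups contain (15z - 3m + 7q).

(z - 2q)(15z - 3m + 7q)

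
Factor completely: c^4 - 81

(c + 3)·(c - 3)·(c^2 + 9)

Write as (c^2)² − (9)², then factor c^2 - 9 once more.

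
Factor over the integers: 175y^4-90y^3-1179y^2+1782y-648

(5y-3)(5y-6)(7y-12)(y+3)

Trying the rational-root candidates, y = 6/5 is a root, giving the factor (5y-6) and quotient 35y^3+24y^2-207y+108.
Continuing, y = 12/7 is a root, so (7y-12) is a factor; dividing leaves 5y^2+12y-9.
The remaining quadratic factors as (y+3)(5y-3).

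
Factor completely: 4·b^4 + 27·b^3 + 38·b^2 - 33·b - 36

Testing divisors of the constant over divisors of the leading coefficient, b = -3/4 is a root, so (4·b + 3) is a factor; dividing leaves b^3 + 6·b^2 + 5·b - 12.
Continuing, b = -3 is a root, so (b + 3) divides it; the quotient is b^2 + 3·b - 4.
The remaining quadratic factors as (b - 1)(b + 4).

(4·b + 3)·(b + 3)·(b + 4)·(b - 1)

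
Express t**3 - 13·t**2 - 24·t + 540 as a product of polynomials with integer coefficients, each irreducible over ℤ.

(t + 6)·(t - 10)·(t - 9)

Testing divisors of the constant over divisors of the leading coefficient, t = 9 is a root, giving the factor (t - 9) and quotient t**2 - 4·t - 60.
The remaining quadratic factors as (t - 10)(t + 6).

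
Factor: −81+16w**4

(2w+3)(2w−3)(4w**2+9)

Difference of squares twice: with A = 2w and B = 3, A⁴ − B⁴ = (A² − B²)(A² + B²), and A² − B² factors again.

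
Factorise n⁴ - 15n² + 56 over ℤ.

Substitute u = n² to get a quadratic in u, then factor.
n² - 7 is irreducible over ℤ (7 is not a perfect square).
n² - 8 is irreducible over ℤ (8 is not a perfect square).

(n² - 7)(n² - 8)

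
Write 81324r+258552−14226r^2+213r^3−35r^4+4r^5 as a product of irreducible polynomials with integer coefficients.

(4r+9)(r−14)(r−9)(r^2+12r+228)

By the rational root theorem, r = 14 is a root, so (r−14) divides it; the quotient is 4r^4+21r^3+507r^2−7128r−18468.
Next, r = −9/4 is a root, so (4r+9) divides it; the quotient is r^3+3r^2+120r−2052.
Next, r = 9 is a root, so (r−9) divides it; the quotient is r^2+12r+228.
The quadratic r^2+12r+228 has discriminant −768 < 0 and is irreducible over ℤ.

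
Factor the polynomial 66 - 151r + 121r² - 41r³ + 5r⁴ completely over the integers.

(5r - 11)(r - 1)(r - 2)(r - 3)

Among the possible rational roots, r = 11/5 is a root, so (5r - 11) divides it; the quotient is r³ - 6r² + 11r - 6.
Continuing, r = 2 is a root, giving the factor (r - 2) and quotient r² - 4r + 3.
The remaining quadratic factors as (r - 3)(r - 1).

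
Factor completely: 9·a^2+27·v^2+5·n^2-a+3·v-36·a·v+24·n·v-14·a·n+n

Group: a·(9·a-5·n-9·v-1) + (-n-3·v)·(9·a-5·n-9·v-1); both groups contain (9·a-5·n-9·v-1).

(9·a-5·n-9·v-1)·(a-n-3·v)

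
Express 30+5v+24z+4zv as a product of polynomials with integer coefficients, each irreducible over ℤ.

(4z+5)(v+6)

Group as (4zv+24z) + (5v+30) = 4z(v+6) + 5(v+6).
Both groups share the factor (v+6).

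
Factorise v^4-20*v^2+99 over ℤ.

Substitute u = v^2 to get a quadratic in u, then factor.
v^2-9 is a difference of squares.
v^2-11 is irreducible over ℤ (11 is not a perfect square).

(v+3)*(v-3)*(v^2-11)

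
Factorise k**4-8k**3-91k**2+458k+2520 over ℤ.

(k+4)(k+7)(k-10)(k-9)

Trying the rational-root candidates, k = -7 is a root, giving the factor (k+7) and quotient k**3-15k**2+14k+360.
Next, k = -4 is a root, so (k+4) divides it; the quotient is k**2-19k+90.
The remaining quadratic factors as (k-9)(k-10).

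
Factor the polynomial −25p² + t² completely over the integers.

−(5p + t)(5p − t)

Recognize a difference of squares with the parts t and 5p.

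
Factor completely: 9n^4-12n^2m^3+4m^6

(3n^2-2m^3)^2

Recognize a perfect-square trinomial with the parts 2m^3 and 3n^2.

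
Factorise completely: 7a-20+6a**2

Need a pair with product 6·(-20) = -120 and sum 7: that's -8 and 15.
Split the middle term: 6a**2-8a + 15a-20 = 2a(3a-4) + 5(3a-4).

(2a+5)(3a-4)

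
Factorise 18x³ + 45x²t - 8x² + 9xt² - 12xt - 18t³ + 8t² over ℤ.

(2x - t)(x + 2t)(9x + 9t - 4)

Group: x(18x² + 9xt - 8x - 9t² + 4t) + 2t(18x² + 9xt - 8x - 9t² + 4t); both groups contain (18x² + 9xt - 8x - 9t² + 4t), so (x + 2t) is a factor with cofactor 18x² + 9xt - 8x - 9t² + 4t.
The cofactor groups again: 18x² + 9xt - 8x - 9t² + 4t = 9x(2x - t) + (9t - 4)(2x - t); both groups contain (2x - t), giving (9x + 9t - 4)(2x - t).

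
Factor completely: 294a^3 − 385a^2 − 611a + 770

(6a − 7)(7a + 10)(7a − 11)

Trying the rational-root candidates, a = 7/6 is a root, so (6a − 7) is a factor; dividing leaves 49a^2 − 7a − 110.
The remaining quadratic factors as (7a + 10)(7a − 11).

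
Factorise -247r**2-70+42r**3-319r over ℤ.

(6r+5)(7r+2)(r-7)

Testing divisors of the constant over divisors of the leading coefficient, r = -2/7 is a root, so (7r+2) divides it; the quotient is 6r**2-37r-35.
The remaining quadratic factors as (r-7)(6r+5).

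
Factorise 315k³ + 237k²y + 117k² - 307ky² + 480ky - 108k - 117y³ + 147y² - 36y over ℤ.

(15k - 13y + 12)(3k + y)(7k + 9y - 3)

Group: 7k(45k² - 24ky + 36k - 13y² + 12y) + (9y - 3)(45k² - 24ky + 36k - 13y² + 12y); both groups contain (45k² - 24ky + 36k - 13y² + 12y), so (7k + 9y - 3) is a factor with cofactor 45k² - 24ky + 36k - 13y² + 12y.
The cofactor groups again: 45k² - 24ky + 36k - 13y² + 12y = 15k(3k + y) + (-13y + 12)(3k + y); both groups contain (3k + y), giving (15k - 13y + 12)(3k + y).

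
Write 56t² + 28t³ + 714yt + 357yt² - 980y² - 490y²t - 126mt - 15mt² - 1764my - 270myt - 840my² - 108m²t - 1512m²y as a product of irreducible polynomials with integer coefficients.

Group: 14y(-108m² - 60my - 15mt - 126m - 35yt - 70y + 28t² + 56t) + t(-108m² - 60my - 15mt - 126m - 35yt - 70y + 28t² + 56t); both groups contain (-108m² - 60my - 15mt - 126m - 35yt - 70y + 28t² + 56t), so (14y + t) is a factor with cofactor -108m² - 60my - 15mt - 126m - 35yt - 70y + 28t² + 56t.
The cofactor groups again: -108m² - 60my - 15mt - 126m - 35yt - 70y + 28t² + 56t = -9m(12m + 7t + 14) + (-5y + 4t)(12m + 7t + 14); both groups contain (12m + 7t + 14), giving -(9m + 5y - 4t)(12m + 7t + 14).

-(12m + 7t + 14)(9m + 5y - 4t)(14y + t)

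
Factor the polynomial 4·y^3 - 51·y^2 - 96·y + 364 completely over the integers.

By the rational root theorem, y = 2 is a root, so (y - 2) is a factor; dividing leaves 4·y^2 - 43·y - 182.
The remaining quadratic factors as (4·y + 13)(y - 14).

(4·y + 13)·(y - 14)·(y - 2)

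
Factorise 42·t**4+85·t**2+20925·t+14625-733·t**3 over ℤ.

(2·t-15)·(3·t+13)·(7·t+5)·(t-15)

Testing divisors of the constant over divisors of the leading coefficient, t = 15/2 is a root, giving the factor (2·t-15) and quotient 21·t**3-209·t**2-1525·t-975.
Then t = 15 is a root, giving the factor (t-15) and quotient 21·t**2+106·t+65.
The remaining quadratic factors as (7·t+5)(3·t+13).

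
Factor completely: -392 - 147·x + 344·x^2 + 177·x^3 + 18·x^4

(3·x + 8)·(6·x + 7)·(x + 7)·(x - 1)

Testing divisors of the constant over divisors of the leading coefficient, x = 1 is a root, so (x - 1) is a factor; dividing leaves 18·x^3 + 195·x^2 + 539·x + 392.
Next, x = -8/3 is a root, so (3·x + 8) divides it; the quotient is 6·x^2 + 49·x + 49.
The remaining quadratic factors as (x + 7)(6·x + 7).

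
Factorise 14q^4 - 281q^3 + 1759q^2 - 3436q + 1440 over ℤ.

(2q - 5)(7q - 4)(q - 8)(q - 9)

Testing divisors of the constant over divisors of the leading coefficient, q = 4/7 is a root, so (7q - 4) divides it; the quotient is 2q^3 - 39q^2 + 229q - 360.
Next, q = 5/2 is a root, so (2q - 5) divides it; the quotient is q^2 - 17q + 72.
The remaining quadratic factors as (q - 9)(q - 8).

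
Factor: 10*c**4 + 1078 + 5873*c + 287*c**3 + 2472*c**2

Among the possible rational roots, c = -7/2 is a root, so (2*c + 7) is a factor; dividing leaves 5*c**3 + 126*c**2 + 795*c + 154.
Continuing, c = -11 is a root, giving the factor (c + 11) and quotient 5*c**2 + 71*c + 14.
The remaining quadratic factors as (c + 14)(5*c + 1).

(2*c + 7)*(5*c + 1)*(c + 11)*(c + 14)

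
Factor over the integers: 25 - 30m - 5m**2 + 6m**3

Group as (6m**3 - 30m) + (-5m**2 + 25) = 6m(m**2 - 5) - 5(m**2 - 5).
Both groups share the factor (m**2 - 5).

(6m - 5)(m**2 - 5)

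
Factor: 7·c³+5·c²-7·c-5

(7·c+5)·(c+1)·(c-1)

Trying the rational-root candidates, c = 1 is a root, so (c-1) is a factor; dividing leaves 7·c²+12·c+5.
The remaining quadratic factors as (c+1)(7·c+5).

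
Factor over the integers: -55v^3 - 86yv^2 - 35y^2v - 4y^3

-(4y + 11v)(y + 5v)(y + v)

Group: y(-4y^2 - 15yv - 11v^2) + 5v(-4y^2 - 15yv - 11v^2); both groups contain (-4y^2 - 15yv - 11v^2), so (y + 5v) is a factor with cofactor -4y^2 - 15yv - 11v^2.
The cofactor groups again: -4y^2 - 15yv - 11v^2 = -y(4y + 11v) - v(4y + 11v); both groups contain (4y + 11v), giving -(y + v)(4y + 11v).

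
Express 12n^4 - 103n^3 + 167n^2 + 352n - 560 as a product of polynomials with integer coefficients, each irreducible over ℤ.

Testing divisors of the constant over divisors of the leading coefficient, n = 4/3 is a root, so (3n - 4) divides it; the quotient is 4n^3 - 29n^2 + 17n + 140.
Then n = 4 is a root, so (n - 4) divides it; the quotient is 4n^2 - 13n - 35.
The remaining quadratic factors as (n - 5)(4n + 7).

(3n - 4)(4n + 7)(n - 4)(n - 5)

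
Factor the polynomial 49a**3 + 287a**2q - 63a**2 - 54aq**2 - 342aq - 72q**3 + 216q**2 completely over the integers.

Group: a(49a**2 - 7aq - 63a - 12q**2 + 36q) + 6q(49a**2 - 7aq - 63a - 12q**2 + 36q); both groups contain (49a**2 - 7aq - 63a - 12q**2 + 36q), so (a + 6q) is a factor with cofactor 49a**2 - 7aq - 63a - 12q**2 + 36q.
The cofactor groups again: 49a**2 - 7aq - 63a - 12q**2 + 36q = 7a(7a - 4q) + (3q - 9)(7a - 4q); both groups contain (7a - 4q), giving (7a + 3q - 9)(7a - 4q).

(7a + 3q - 9)(7a - 4q)(a + 6q)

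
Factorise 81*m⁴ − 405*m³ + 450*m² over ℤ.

9*m²*(3*m − 10)*(3*m − 5)

Pull out the common factor 9*m², then factor the remaining trinomial.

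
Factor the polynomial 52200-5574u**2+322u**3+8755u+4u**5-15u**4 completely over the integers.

(4u+9)(u-5)(u-8)(u**2+7u+145)

Trying the rational-root candidates, u = 5 is a root, so (u-5) divides it; the quotient is 4u**4+5u**3+347u**2-3839u-10440.
Then u = 8 is a root, so (u-8) divides it; the quotient is 4u**3+37u**2+643u+1305.
Continuing, u = -9/4 is a root, giving the factor (4u+9) and quotient u**2+7u+145.
The quadratic u**2+7u+145 has discriminant -531 < 0 and is irreducible over ℤ.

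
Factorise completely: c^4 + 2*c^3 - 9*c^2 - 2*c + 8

(c + 1)*(c + 4)*(c - 1)*(c - 2)

Testing divisors of the constant over divisors of the leading coefficient, c = 2 is a root, so (c - 2) is a factor; dividing leaves c^3 + 4*c^2 - c - 4.
Continuing, c = -1 is a root, giving the factor (c + 1) and quotient c^2 + 3*c - 4.
The remaining quadratic factors as (c + 4)(c - 1).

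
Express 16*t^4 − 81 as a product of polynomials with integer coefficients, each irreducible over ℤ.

Write as (4*t^2)² − (9)², then factor 4*t^2 − 9 once more.

(2*t + 3)*(2*t − 3)*(4*t^2 + 9)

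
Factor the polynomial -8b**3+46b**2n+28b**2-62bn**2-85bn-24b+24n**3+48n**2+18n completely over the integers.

-(2b-2n-3)(4b-3n)(b-4n-2)

Group: b(-8b**2+14bn+12b-6n**2-9n) + (-4n-2)(-8b**2+14bn+12b-6n**2-9n); both groups contain (-8b**2+14bn+12b-6n**2-9n), so (b-4n-2) is a factor with cofactor -8b**2+14bn+12b-6n**2-9n.
The cofactor groups again: -8b**2+14bn+12b-6n**2-9n = -4b(2b-2n-3) + 3n(2b-2n-3); both groups contain (2b-2n-3), giving -(4b-3n)(2b-2n-3).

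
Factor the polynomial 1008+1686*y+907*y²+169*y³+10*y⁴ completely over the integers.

(2*y+3)*(5*y+7)*(y+6)*(y+8)

Trying the rational-root candidates, y = -3/2 is a root, giving the factor (2*y+3) and quotient 5*y³+77*y²+338*y+336.
Then y = -8 is a root, giving the factor (y+8) and quotient 5*y²+37*y+42.
The remaining quadratic factors as (y+6)(5*y+7).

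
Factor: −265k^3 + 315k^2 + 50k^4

5k^2(2k − 7)(5k − 9)

Pull out the common factor 5k^2, then factor the remaining trinomial.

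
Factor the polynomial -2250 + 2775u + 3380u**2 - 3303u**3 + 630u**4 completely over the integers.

(3u - 10)(5u - 3)(6u + 5)(7u - 15)

Testing divisors of the constant over divisors of the leading coefficient, u = 10/3 is a root, so (3u - 10) is a factor; dividing leaves 210u**3 - 401u**2 - 210u + 225.
Then u = 15/7 is a root, giving the factor (7u - 15) and quotient 30u**2 + 7u - 15.
The remaining quadratic factors as (6u + 5)(5u - 3).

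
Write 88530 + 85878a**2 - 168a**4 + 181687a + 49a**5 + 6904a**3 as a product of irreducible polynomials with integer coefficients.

(7a + 13)(7a + 5)(a + 6)(a**2 - 12a + 227)

Among the possible rational roots, a = -6 is a root, so (a + 6) is a factor; dividing leaves 49a**4 - 462a**3 + 9676a**2 + 27822a + 14755.
Next, a = -13/7 is a root, so (7a + 13) divides it; the quotient is 7a**3 - 79a**2 + 1529a + 1135.
Next, a = -5/7 is a root, so (7a + 5) is a factor; dividing leaves a**2 - 12a + 227.
The quadratic a**2 - 12a + 227 has discriminant -764 < 0 and is irreducible over ℤ.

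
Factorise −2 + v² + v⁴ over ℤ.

Substitute u = v² to get a quadratic in u, then factor.
v² + 2 is irreducible over ℤ (always positive, so no real roots).
v² − 1 is a difference of squares.

(v + 1)(v − 1)(v² + 2)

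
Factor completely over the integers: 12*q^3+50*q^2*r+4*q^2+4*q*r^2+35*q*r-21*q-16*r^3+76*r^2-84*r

(2*q-r+3)*(6*q+4*r-7)*(q+4*r)

Group: 6*q*(2*q^2+7*q*r+3*q-4*r^2+12*r) + (4*r-7)*(2*q^2+7*q*r+3*q-4*r^2+12*r); both groups contain (2*q^2+7*q*r+3*q-4*r^2+12*r), so (6*q+4*r-7) is a factor with cofactor 2*q^2+7*q*r+3*q-4*r^2+12*r.
The cofactor groups again: 2*q^2+7*q*r+3*q-4*r^2+12*r = q*(2*q-r+3) + 4*r*(2*q-r+3); both groups contain (2*q-r+3), giving (q+4*r)*(2*q-r+3).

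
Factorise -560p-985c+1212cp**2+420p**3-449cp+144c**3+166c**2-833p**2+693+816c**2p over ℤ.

(2c+7p+7)(8c+4p-9)(9c+15p-11)

Group: 8c(18c**2+93cp+41c+105p**2+28p-77) + (4p-9)(18c**2+93cp+41c+105p**2+28p-77); both groups contain (18c**2+93cp+41c+105p**2+28p-77), so (8c+4p-9) is a factor with cofactor 18c**2+93cp+41c+105p**2+28p-77.
The cofactor groups again: 18c**2+93cp+41c+105p**2+28p-77 = 2c(9c+15p-11) + (7p+7)(9c+15p-11); both groups contain (9c+15p-11), giving (2c+7p+7)(9c+15p-11).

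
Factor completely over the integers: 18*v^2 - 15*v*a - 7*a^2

Group: 6*v*(3*v + a) - 7*a*(3*v + a); both groups contain (3*v + a).

(6*v - 7*a)*(3*v + a)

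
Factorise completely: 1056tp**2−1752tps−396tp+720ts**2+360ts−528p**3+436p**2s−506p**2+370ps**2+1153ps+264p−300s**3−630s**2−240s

(12t−6p−5s−8)(11p−10s)(8p−6s−3)

Group: 11p(96tp−72ts−36t−48p**2−4ps−46p+30s**2+63s+24) − 10s(96tp−72ts−36t−48p**2−4ps−46p+30s**2+63s+24); both groups contain (96tp−72ts−36t−48p**2−4ps−46p+30s**2+63s+24), so (11p−10s) is a factor with cofactor 96tp−72ts−36t−48p**2−4ps−46p+30s**2+63s+24.
The cofactor groups again: 96tp−72ts−36t−48p**2−4ps−46p+30s**2+63s+24 = 8p(12t−6p−5s−8) + (−6s−3)(12t−6p−5s−8); both groups contain (12t−6p−5s−8), giving (8p−6s−3)(12t−6p−5s−8).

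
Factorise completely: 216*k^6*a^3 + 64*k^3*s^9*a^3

Every term has a factor of 8*k^3*a^3; factoring it out leaves 27*k^3 + 8*s^9.
Recognize a sum of cubes with the parts 3*k and 2*s^3.

8*a^3*k^3*(3*k + 2*s^3)*(9*k^2 - 6*k*s^3 + 4*s^6)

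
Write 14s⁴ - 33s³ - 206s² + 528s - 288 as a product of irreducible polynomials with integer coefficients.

(2s - 3)(7s - 6)(s + 4)(s - 4)

By the rational root theorem, s = -4 is a root, giving the factor (s + 4) and quotient 14s³ - 89s² + 150s - 72.
Next, s = 4 is a root, so (s - 4) is a factor; dividing leaves 14s² - 33s + 18.
The remaining quadratic factors as (7s - 6)(2s - 3).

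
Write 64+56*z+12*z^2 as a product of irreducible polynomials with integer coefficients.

4*(3*z+8)*(z+2)

Pull out the common factor 4, then factor the remaining trinomial.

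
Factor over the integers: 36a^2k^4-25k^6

k^4(6a+5k)(6a-5k)

Factor out k^4 first: what remains is 36a^2-25k^2.
Recognize a difference of squares with the parts 6a and 5k.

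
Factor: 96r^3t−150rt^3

6rt(4r+5t)(4r−5t)

Factor out 6rt, leaving 16r^2−25t^2, which is a difference of two squares.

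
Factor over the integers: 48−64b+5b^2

(5b−4)(b−12)

Need a pair with product 5·48 = 240 and sum −64: that's −60 and −4.
Split the middle term: 5b^2−60b − 4b+48 = 5b(b−12) − 4(b−12).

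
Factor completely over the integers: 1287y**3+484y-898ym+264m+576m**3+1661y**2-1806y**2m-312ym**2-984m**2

(9y-12m+4)(13y-8m+11)(11y+6m)

Group: 13y(99y**2-78ym+44y-72m**2+24m) + (-8m+11)(99y**2-78ym+44y-72m**2+24m); both groups contain (99y**2-78ym+44y-72m**2+24m), so (13y-8m+11) is a factor with cofactor 99y**2-78ym+44y-72m**2+24m.
The cofactor groups again: 99y**2-78ym+44y-72m**2+24m = 11y(9y-12m+4) + 6m(9y-12m+4); both groups contain (9y-12m+4), giving (11y+6m)(9y-12m+4).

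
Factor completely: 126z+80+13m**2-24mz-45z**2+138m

Group: 13m(m-3z+10) + (15z+8)(m-3z+10); both groups contain (m-3z+10).

(13m+15z+8)(m-3z+10)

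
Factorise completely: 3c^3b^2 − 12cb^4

3b^2c(c − 2b)(c + 2b)

Pull out the common factor 3cb^2; c^2 − 4b^2 is a difference of squares.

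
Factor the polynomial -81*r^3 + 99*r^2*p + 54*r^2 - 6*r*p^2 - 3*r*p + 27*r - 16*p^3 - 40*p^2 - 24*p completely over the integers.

-(3*r - 2*p - 3)*(9*r - 8*p)*(3*r + p + 1)

Group: 3*r*(-27*r^2 + 42*r*p + 27*r - 16*p^2 - 24*p) + (p + 1)*(-27*r^2 + 42*r*p + 27*r - 16*p^2 - 24*p); both groups contain (-27*r^2 + 42*r*p + 27*r - 16*p^2 - 24*p), so (3*r + p + 1) is a factor with cofactor -27*r^2 + 42*r*p + 27*r - 16*p^2 - 24*p.
The cofactor groups again: -27*r^2 + 42*r*p + 27*r - 16*p^2 - 24*p = -9*r*(3*r - 2*p - 3) + 8*p*(3*r - 2*p - 3); both groups contain (3*r - 2*p - 3), giving -(9*r - 8*p)*(3*r - 2*p - 3).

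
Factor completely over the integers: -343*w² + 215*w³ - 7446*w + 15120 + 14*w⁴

Among the possible rational roots, w = -8 is a root, so (w + 8) is a factor; dividing leaves 14*w³ + 103*w² - 1167*w + 1890.
Then w = 15/7 is a root, so (7*w - 15) is a factor; dividing leaves 2*w² + 19*w - 126.
The remaining quadratic factors as (2*w - 9)(w + 14).

(2*w - 9)*(7*w - 15)*(w + 14)*(w + 8)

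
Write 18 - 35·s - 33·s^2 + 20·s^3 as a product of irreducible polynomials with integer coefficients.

By the rational root theorem, s = -1 is a root, so (s + 1) divides it; the quotient is 20·s^2 - 53·s + 18.
The remaining quadratic factors as (4·s - 9)(5·s - 2).

(4·s - 9)·(5·s - 2)·(s + 1)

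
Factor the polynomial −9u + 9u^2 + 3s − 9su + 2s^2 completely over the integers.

Group: s(2s − 3u + 3) − 3u(2s − 3u + 3); both groups contain (2s − 3u + 3).

(2s − 3u + 3)(s − 3u)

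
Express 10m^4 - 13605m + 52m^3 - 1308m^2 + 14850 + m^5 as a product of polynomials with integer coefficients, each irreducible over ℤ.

By the rational root theorem, m = 10 is a root, so (m - 10) divides it; the quotient is m^4 + 20m^3 + 252m^2 + 1212m - 1485.
Continuing, m = 1 is a root, giving the factor (m - 1) and quotient m^3 + 21m^2 + 273m + 1485.
Continuing, m = -9 is a root, giving the factor (m + 9) and quotient m^2 + 12m + 165.
The quadratic m^2 + 12m + 165 has discriminant -516 < 0 and is irreducible over ℤ.

(m + 9)(m - 1)(m - 10)(m^2 + 12m + 165)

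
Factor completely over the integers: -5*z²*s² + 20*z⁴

5*z²*(2*z - s)*(2*z + s)

Pull out the common factor 5*z²; 4*z² - s² is a difference of squares.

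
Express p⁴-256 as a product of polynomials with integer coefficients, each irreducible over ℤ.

Write as (p²)² − (16)², then factor p²-16 once more.

(p+4)(p-4)(p²+16)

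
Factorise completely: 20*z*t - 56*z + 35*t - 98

(4*z + 7)*(5*t - 14)

Group as (20*z*t - 56*z) + (35*t - 98) = 4*z*(5*t - 14) + 7*(5*t - 14).
Both groups share the factor (5*t - 14).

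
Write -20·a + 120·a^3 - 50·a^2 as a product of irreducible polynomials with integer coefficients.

Pull out the common factor 10·a, then factor the remaining trinomial.

10·a·(3·a - 2)·(4·a + 1)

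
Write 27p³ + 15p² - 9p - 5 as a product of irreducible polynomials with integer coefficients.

Group as (27p³ - 9p) + (15p² - 5) = 9p(3p² - 1) + 5(3p² - 1).
Both groups share the factor (3p² - 1).

(9p + 5)(3p² - 1)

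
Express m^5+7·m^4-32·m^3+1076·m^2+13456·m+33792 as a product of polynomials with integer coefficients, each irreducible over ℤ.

(m+11)·(m+4)·(m+6)·(m^2-14·m+128)

Among the possible rational roots, m = -11 is a root, giving the factor (m+11) and quotient m^4-4·m^3+12·m^2+944·m+3072.
Then m = -4 is a root, so (m+4) divides it; the quotient is m^3-8·m^2+44·m+768.
Continuing, m = -6 is a root, so (m+6) divides it; the quotient is m^2-14·m+128.
The quadratic m^2-14·m+128 has discriminant -316 < 0 and is irreducible over ℤ.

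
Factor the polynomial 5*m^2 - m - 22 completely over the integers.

(5*m - 11)*(m + 2)

Need a pair with product 5·(-22) = -110 and sum -1: that's 10 and -11.
Split the middle term: 5*m^2 + 10*m - 11*m - 22 = 5*m*(m + 2) - 11*(m + 2).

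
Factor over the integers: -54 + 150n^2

Every term has a factor of 6. Then 25n^2 - 9 = (5n)² − (3)².

6(5n + 3)(5n - 3)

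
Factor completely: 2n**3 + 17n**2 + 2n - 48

Testing divisors of the constant over divisors of the leading coefficient, n = -8 is a root, so (n + 8) divides it; the quotient is 2n**2 + n - 6.
The remaining quadratic factors as (2n - 3)(n + 2).

(2n - 3)(n + 2)(n + 8)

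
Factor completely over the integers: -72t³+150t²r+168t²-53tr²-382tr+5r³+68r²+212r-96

Group: 3t(-24t²+10tr+72t-r²-14r-48) + (-5r+2)(-24t²+10tr+72t-r²-14r-48); both groups contain (-24t²+10tr+72t-r²-14r-48), so (3t-5r+2) is a factor with cofactor -24t²+10tr+72t-r²-14r-48.
The cofactor groups again: -24t²+10tr+72t-r²-14r-48 = -4t(6t-r-6) + (r+8)(6t-r-6); both groups contain (6t-r-6), giving -(4t-r-8)(6t-r-6).

-(3t-5r+2)(4t-r-8)(6t-r-6)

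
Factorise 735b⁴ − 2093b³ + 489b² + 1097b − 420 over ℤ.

By the rational root theorem, b = 7/3 is a root, giving the factor (3b − 7) and quotient 245b³ − 126b² − 131b + 60.
Then b = 4/5 is a root, so (5b − 4) is a factor; dividing leaves 49b² + 14b − 15.
The remaining quadratic factors as (7b + 5)(7b − 3).

(3b − 7)(5b − 4)(7b + 5)(7b − 3)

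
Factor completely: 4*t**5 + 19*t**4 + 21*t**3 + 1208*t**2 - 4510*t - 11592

By the rational root theorem, t = -7/4 is a root, so (4*t + 7) divides it; the quotient is t**4 + 3*t**3 + 302*t - 1656.
Next, t = 4 is a root, so (t - 4) is a factor; dividing leaves t**3 + 7*t**2 + 28*t + 414.
Then t = -9 is a root, so (t + 9) divides it; the quotient is t**2 - 2*t + 46.
The quadratic t**2 - 2*t + 46 has discriminant -180 < 0 and is irreducible over ℤ.

(4*t + 7)*(t + 9)*(t - 4)*(t**2 - 2*t + 46)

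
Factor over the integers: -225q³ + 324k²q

Every term has a factor of 9q. Then 36k² - 25q² = (6k)² − (5q)².

9q(6k + 5q)(6k - 5q)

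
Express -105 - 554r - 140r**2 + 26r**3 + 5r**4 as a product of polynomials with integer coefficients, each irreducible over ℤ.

Trying the rational-root candidates, r = -7 is a root, so (r + 7) divides it; the quotient is 5r**3 - 9r**2 - 77r - 15.
Next, r = -3 is a root, so (r + 3) is a factor; dividing leaves 5r**2 - 24r - 5.
The remaining quadratic factors as (5r + 1)(r - 5).

(5r + 1)(r + 3)(r + 7)(r - 5)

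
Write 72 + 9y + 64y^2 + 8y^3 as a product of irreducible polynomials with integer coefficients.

(y + 8)(8y^2 + 9)

Group as (8y^3 + 9y) + (64y^2 + 72) = y(8y^2 + 9) + 8(8y^2 + 9).
Both groups share the factor (8y^2 + 9).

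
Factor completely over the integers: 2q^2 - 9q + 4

Need a pair with product 2·4 = 8 and sum -9: that's -8 and -1.
Split the middle term: 2q^2 - 8q - q + 4 = 2q(q - 4) - (q - 4).

(2q - 1)(q - 4)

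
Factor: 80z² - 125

Factor out 5, leaving 16z² - 25, which is a difference of two squares.

5(4z + 5)(4z - 5)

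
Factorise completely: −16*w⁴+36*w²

Every term has a factor of 4*w²; factoring it out leaves −4*w²+9.
Recognize a difference of squares with the parts 3 and 2*w.

−4*w²*(2*w+3)*(2*w−3)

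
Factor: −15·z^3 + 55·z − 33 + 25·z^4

Group as (25·z^4 + 55·z) + (−15·z^3 − 33) = 5·z·(5·z^3 + 11) − 3·(5·z^3 + 11).
Both groups share the factor (5·z^3 + 11).

(5·z − 3)·(5·z^3 + 11)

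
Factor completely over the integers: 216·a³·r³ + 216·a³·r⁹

Factor out 216·a³·r³ first: what remains is r⁶ + 1.
Recognize a sum of cubes with the parts r² and 1.

216·a³·r³·(r² + 1)·(r⁴ - r² + 1)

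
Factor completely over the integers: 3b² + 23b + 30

(3b + 5)(b + 6)

Need a pair with product 3·30 = 90 and sum 23: that's 5 and 18.
Split the middle term: 3b² + 5b + 18b + 30 = b(3b + 5) + 6(3b + 5).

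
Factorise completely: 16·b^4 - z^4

(2·b + z)·(2·b - z)·(4·b^2 + z^2)

(2·b)⁴ − (z)⁴ = ((2·b)² − (z)²)((2·b)² + (z)²); the first factor splits again, the second (4·b^2 + z^2) is irreducible.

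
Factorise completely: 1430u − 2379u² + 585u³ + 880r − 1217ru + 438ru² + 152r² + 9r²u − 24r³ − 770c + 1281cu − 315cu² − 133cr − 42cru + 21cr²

Group: 7c(3r² − 6ru − 19r − 45u² + 183u − 110) + (−8r − 13u)(3r² − 6ru − 19r − 45u² + 183u − 110); both groups contain (3r² − 6ru − 19r − 45u² + 183u − 110), so (7c − 8r − 13u) is a factor with cofactor 3r² − 6ru − 19r − 45u² + 183u − 110.
The cofactor groups again: 3r² − 6ru − 19r − 45u² + 183u − 110 = 3r(r + 3u − 10) + (−15u + 11)(r + 3u − 10); both groups contain (r + 3u − 10), giving (3r − 15u + 11)(r + 3u − 10).

(3r − 15u + 11)(7c − 8r − 13u)(r + 3u − 10)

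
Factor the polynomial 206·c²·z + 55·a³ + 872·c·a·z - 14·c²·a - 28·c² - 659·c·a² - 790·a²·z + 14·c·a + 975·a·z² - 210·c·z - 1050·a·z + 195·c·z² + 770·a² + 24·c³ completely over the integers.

(2·c - 11·a + 15·z)·(12·c - a + 13·z - 14)·(c + 5·a)

Group: c·(24·c² - 134·c·a + 206·c·z - 28·c + 11·a² - 158·a·z + 154·a + 195·z² - 210·z) + 5·a·(24·c² - 134·c·a + 206·c·z - 28·c + 11·a² - 158·a·z + 154·a + 195·z² - 210·z); both groups contain (24·c² - 134·c·a + 206·c·z - 28·c + 11·a² - 158·a·z + 154·a + 195·z² - 210·z), so (c + 5·a) is a factor with cofactor 24·c² - 134·c·a + 206·c·z - 28·c + 11·a² - 158·a·z + 154·a + 195·z² - 210·z.
The cofactor groups again: 24·c² - 134·c·a + 206·c·z - 28·c + 11·a² - 158·a·z + 154·a + 195·z² - 210·z = 12·c·(2·c - 11·a + 15·z) + (-a + 13·z - 14)·(2·c - 11·a + 15·z); both groups contain (2·c - 11·a + 15·z), giving (12·c - a + 13·z - 14)·(2·c - 11·a + 15·z).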